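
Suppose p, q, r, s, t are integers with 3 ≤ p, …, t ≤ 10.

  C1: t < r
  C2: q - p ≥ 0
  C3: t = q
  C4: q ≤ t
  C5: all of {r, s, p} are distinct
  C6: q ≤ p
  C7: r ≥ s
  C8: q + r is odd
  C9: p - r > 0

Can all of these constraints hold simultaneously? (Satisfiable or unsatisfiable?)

Constraints 1, 2, 4, and 9 give r < p, p ≤ q, q ≤ t, t < r. Chaining: r < p ≤ q ≤ t < r, which forces r < r — impossible.

Unsatisfiable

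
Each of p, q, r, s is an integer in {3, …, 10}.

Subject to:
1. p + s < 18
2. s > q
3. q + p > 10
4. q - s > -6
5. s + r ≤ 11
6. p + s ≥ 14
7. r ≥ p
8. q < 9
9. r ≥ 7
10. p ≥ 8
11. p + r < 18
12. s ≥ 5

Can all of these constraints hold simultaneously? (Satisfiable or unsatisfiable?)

Unsatisfiable

From constraint 12: s ≥ 5. From constraints 7 and 10: r ≥ p ≥ 8. Hence s + r ≥ 13. But constraint 5 requires s + r ≤ 11, and 11 < 13. Contradiction.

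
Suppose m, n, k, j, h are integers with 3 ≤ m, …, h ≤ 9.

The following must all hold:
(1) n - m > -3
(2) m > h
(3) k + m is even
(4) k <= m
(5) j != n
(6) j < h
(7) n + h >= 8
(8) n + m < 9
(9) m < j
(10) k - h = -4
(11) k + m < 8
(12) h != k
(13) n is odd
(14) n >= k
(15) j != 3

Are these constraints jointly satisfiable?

Unsatisfiable

Constraints 2, 6, and 9 give m < j, j < h, h < m. Chaining: m < j < h < m, which forces m < m — impossible.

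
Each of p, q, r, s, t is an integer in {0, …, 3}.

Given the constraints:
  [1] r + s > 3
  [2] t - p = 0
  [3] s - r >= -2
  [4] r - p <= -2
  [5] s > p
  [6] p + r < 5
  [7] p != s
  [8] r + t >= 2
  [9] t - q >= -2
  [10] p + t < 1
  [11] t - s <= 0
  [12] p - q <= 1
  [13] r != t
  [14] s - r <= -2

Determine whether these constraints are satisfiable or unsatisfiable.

Unsatisfiable

Constraints 4, 9, 11, 12, and 14 give r − s ≥ 2, s − t ≥ 0, t − q ≥ -2, q − p ≥ -1, p − r ≥ 2.
Adding all 5 inequalities: the left sides telescope to 0, and the right sides sum to 2 + 0 + (-2) + (-1) + 2 = 1. So 0 ≥ 1, which is false.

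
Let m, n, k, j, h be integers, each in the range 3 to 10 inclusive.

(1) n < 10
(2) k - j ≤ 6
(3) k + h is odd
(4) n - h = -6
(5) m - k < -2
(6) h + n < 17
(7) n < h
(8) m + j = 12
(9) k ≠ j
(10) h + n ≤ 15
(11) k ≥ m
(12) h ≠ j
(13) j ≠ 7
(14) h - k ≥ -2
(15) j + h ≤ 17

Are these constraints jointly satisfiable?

Try m = 6, n = 4, k = 9, j = 6, h = 10.
Check constraint 2: k - j = 3; constraint 4: n - h = -6; constraint 5: m - k = -3. The remaining constraints are straightforward to verify.

Satisfiable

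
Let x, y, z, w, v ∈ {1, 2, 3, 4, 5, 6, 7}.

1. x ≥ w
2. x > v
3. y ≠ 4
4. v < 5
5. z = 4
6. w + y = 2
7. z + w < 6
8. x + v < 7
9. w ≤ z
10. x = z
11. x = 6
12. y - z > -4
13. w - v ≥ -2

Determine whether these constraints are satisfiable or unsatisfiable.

Constraint 11 fixes x = 6 and constraint 5 fixes z = 4, but constraint 10 requires x = z. Since 6 ≠ 4, contradiction.

Unsatisfiable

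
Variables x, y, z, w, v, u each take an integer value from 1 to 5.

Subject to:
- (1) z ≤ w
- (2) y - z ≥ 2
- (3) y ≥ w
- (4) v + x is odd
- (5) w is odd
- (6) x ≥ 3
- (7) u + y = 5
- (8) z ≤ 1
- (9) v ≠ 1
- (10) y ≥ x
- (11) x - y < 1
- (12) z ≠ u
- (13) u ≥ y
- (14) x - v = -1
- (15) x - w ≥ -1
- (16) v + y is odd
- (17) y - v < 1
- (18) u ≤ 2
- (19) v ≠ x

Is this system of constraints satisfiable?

From constraints 6 and 10: y ≥ x and x ≥ 3, so y ≥ 3. From constraints 13 and 18: y ≤ u and u ≤ 2, so y ≤ 2. But 2 < 3, so no value of y works.

Unsatisfiable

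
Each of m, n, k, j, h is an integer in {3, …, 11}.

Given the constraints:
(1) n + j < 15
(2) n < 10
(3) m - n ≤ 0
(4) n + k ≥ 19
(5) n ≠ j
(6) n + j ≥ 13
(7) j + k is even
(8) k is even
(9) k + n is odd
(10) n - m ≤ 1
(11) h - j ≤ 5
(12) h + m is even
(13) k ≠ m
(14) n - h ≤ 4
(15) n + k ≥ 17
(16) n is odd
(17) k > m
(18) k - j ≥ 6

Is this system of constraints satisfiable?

Setting (m, n, k, j, h) = (9, 9, 10, 4, 7) satisfies everything: constraint 1: n + j = 13; constraint 3: m - n = 0; constraint 4: n + k = 19, and the others follow.

Satisfiable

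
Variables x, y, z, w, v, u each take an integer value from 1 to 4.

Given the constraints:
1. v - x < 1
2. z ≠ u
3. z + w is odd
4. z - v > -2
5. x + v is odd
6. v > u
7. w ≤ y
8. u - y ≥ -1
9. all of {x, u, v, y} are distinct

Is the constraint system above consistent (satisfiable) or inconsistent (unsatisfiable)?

Satisfiable

The assignment x = 4, y = 2, z = 2, w = 1, v = 3, u = 1 works:
  constraint 1 holds since v - x = -1.
  constraint 4 holds since z - v = -1.
  constraint 8 holds since u - y = -1.
The rest check out directly.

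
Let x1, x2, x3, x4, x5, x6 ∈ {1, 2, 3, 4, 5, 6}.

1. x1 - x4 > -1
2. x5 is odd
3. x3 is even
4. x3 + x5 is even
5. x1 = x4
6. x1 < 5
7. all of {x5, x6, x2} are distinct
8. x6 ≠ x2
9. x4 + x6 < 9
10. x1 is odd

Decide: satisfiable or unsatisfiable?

Constraint 3 makes x3 even and constraint 2 makes x5 odd, so x3 + x5 must be odd. Constraint 4 says x3 + x5 is even — contradiction.

Unsatisfiable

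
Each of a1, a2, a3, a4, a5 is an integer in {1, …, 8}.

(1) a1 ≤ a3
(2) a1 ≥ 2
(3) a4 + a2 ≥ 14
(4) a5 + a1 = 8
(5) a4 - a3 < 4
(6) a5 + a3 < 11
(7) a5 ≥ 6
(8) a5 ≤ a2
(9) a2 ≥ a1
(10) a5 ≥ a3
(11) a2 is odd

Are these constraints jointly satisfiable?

Satisfiable

One satisfying assignment is a1 = 2, a2 = 7, a3 = 4, a4 = 7, a5 = 6.
For the less obvious constraints — constraint 3: a4 + a2 = 14; constraint 4: a5 + a1 = 8 — and the others hold by inspection.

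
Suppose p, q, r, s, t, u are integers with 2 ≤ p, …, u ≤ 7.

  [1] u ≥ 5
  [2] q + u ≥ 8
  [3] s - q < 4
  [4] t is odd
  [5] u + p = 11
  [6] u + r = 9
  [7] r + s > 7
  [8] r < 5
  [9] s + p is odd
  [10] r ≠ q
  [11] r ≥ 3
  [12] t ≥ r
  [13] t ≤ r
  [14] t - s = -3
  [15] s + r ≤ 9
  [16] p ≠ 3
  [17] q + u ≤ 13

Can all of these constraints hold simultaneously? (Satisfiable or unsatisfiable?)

Satisfiable

Take p = 5, q = 4, r = 3, s = 6, t = 3, u = 6. Then constraint 2: q + u = 10; constraint 3: s - q = 2; constraint 5: u + p = 11, and every other listed constraint is also met.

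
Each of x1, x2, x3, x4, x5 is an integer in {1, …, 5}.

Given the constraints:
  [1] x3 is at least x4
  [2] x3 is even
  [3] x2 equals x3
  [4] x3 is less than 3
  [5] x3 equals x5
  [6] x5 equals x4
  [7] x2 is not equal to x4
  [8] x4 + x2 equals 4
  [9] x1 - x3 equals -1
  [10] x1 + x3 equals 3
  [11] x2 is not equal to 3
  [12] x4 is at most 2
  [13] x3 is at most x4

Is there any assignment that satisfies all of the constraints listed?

From constraints 3, 5, and 6, x2 = x3 = x5 = x4, so x2 = x4. But constraint 7 says x2 ≠ x4. Contradiction.

Unsatisfiable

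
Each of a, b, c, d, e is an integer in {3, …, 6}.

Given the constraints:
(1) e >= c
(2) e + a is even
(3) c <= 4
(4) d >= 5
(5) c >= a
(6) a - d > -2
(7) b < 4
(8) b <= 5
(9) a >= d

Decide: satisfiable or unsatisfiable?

From constraints 4 and 9: a ≥ d and d ≥ 5, so a ≥ 5. From constraints 3 and 5: a ≤ c and c ≤ 4, so a ≤ 4. But 4 < 5, so no value of a works.

Unsatisfiable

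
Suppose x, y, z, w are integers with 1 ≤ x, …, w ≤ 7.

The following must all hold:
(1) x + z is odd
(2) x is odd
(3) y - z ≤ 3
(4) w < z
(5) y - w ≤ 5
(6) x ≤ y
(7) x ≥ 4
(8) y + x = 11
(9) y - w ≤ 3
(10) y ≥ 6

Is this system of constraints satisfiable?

Satisfiable

Take x = 5, y = 6, z = 6, w = 3. Then constraint 3: y - z = 0; constraint 5: y - w = 3, and every other listed constraint is also met.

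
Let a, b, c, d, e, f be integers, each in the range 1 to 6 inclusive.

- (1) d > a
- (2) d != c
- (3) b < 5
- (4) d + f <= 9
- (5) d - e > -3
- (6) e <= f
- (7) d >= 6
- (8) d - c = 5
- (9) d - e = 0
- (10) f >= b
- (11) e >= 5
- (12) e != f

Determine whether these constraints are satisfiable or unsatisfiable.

From constraint 7: d ≥ 6. From constraints 6 and 11: f ≥ e ≥ 5. Hence d + f ≥ 11. But constraint 4 requires d + f ≤ 9, and 9 < 11. Contradiction.

Unsatisfiable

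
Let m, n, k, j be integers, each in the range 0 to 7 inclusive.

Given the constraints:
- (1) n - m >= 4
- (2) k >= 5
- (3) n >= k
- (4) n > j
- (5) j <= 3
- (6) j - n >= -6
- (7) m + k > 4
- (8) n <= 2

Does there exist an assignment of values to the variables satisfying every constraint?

Unsatisfiable

From constraint 2: k ≥ 5. From constraints 3 and 8: k ≤ n and n ≤ 2, so k ≤ 2. But 2 < 5, so no value of k works.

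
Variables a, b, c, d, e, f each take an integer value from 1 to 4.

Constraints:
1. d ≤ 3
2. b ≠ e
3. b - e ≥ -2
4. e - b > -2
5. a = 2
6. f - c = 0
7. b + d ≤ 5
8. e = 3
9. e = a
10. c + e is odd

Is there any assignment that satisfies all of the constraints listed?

Unsatisfiable

Constraint 8 fixes e = 3 and constraint 5 fixes a = 2, but constraint 9 requires e = a. Since 3 ≠ 2, contradiction.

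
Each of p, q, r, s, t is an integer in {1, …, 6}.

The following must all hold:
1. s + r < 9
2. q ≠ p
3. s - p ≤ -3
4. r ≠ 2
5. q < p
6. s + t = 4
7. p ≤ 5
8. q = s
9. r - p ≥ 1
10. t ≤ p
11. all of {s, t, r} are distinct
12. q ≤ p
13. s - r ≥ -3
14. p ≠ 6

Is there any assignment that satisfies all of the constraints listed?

Constraints 3, 9, and 13 give r − p ≥ 1, p − s ≥ 3, s − r ≥ -3.
Adding all 3 inequalities: the left sides telescope to 0, and the right sides sum to 1 + 3 + (-3) = 1. So 0 ≥ 1, which is false.

Unsatisfiable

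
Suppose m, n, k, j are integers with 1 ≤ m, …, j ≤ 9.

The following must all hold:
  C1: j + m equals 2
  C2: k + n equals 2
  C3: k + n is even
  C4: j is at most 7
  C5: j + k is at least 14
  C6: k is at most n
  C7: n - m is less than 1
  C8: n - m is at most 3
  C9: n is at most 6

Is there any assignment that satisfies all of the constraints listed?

From constraint 4: j ≤ 7. From constraints 6 and 9: k ≤ n ≤ 6. Hence j + k ≤ 13. But constraint 5 requires j + k ≥ 14, and 14 > 13. Contradiction.

Unsatisfiable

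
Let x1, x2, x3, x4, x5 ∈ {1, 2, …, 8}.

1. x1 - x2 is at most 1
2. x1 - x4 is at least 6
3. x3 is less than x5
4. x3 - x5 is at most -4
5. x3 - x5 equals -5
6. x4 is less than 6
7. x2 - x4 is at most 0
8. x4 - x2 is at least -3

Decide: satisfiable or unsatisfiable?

Unsatisfiable

Constraints 1, 2, and 8 give x2 − x1 ≥ -1, x1 − x4 ≥ 6, x4 − x2 ≥ -3.
Adding all 3 inequalities: the left sides telescope to 0, and the right sides sum to (-1) + 6 + (-3) = 2. So 0 ≥ 2, which is false.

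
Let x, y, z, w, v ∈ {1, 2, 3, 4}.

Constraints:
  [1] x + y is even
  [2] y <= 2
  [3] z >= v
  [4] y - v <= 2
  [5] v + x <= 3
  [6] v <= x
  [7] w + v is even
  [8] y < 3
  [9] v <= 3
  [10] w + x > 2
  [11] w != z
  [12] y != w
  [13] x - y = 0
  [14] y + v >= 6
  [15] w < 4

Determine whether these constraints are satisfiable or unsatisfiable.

Unsatisfiable

From constraint 2: y ≤ 2. From constraint 9: v ≤ 3. Hence y + v ≤ 5. But constraint 14 requires y + v ≥ 6, and 6 > 5. Contradiction.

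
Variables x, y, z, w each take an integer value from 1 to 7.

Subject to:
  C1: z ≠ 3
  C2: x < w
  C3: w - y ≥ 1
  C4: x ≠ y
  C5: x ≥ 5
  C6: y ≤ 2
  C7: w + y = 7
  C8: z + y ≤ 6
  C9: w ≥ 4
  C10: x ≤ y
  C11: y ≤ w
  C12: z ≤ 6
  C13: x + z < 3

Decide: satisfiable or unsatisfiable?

From constraint 9: w ≥ 4. From constraints 5 and 10: y ≥ x ≥ 5. Hence w + y ≥ 9. But constraint 7 requires w + y = 7, and 7 < 9. Contradiction.

Unsatisfiable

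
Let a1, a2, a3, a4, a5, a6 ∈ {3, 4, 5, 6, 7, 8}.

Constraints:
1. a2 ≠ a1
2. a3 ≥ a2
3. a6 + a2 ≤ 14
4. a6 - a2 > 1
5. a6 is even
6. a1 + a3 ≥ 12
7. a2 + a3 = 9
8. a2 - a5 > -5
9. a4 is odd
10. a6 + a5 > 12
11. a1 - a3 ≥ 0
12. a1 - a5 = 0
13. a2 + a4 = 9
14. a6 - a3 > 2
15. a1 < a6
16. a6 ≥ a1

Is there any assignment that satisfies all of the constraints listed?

Satisfiable

The assignment a1 = 7, a2 = 4, a3 = 5, a4 = 5, a5 = 7, a6 = 8 works:
  constraint 3 holds since a6 + a2 = 12.
  constraint 4 holds since a6 - a2 = 4.
  constraint 6 holds since a1 + a3 = 12.
The rest check out directly.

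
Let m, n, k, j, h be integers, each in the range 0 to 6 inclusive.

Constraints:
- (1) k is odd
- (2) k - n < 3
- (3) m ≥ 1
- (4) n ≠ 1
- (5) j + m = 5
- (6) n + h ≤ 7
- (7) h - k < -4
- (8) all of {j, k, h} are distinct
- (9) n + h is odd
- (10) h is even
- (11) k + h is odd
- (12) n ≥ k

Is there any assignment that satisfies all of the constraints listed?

The assignment m = 1, n = 5, k = 5, j = 4, h = 0 works:
  constraint 2 holds since k - n = 0.
  constraint 5 holds since j + m = 5.
  constraint 6 holds since n + h = 5.
The rest check out directly.

Satisfiable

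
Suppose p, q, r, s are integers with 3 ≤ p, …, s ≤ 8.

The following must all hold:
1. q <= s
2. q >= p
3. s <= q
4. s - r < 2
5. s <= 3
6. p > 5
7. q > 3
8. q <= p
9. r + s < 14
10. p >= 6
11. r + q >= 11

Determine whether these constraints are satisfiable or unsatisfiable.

From constraints 2 and 10: q ≥ p and p ≥ 6, so q ≥ 6. From constraints 1 and 5: q ≤ s and s ≤ 3, so q ≤ 3. But 3 < 6, so no value of q works.

Unsatisfiable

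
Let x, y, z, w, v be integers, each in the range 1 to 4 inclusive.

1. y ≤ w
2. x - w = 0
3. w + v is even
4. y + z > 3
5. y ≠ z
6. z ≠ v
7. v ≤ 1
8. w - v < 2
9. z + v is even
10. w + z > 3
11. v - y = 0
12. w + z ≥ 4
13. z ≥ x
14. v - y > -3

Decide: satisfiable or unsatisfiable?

One satisfying assignment is x = 1, y = 1, z = 3, w = 1, v = 1.
For the less obvious constraints — constraint 2: x - w = 0; constraint 4: y + z = 4; constraint 8: w - v = 0 — and the others hold by inspection.

Satisfiable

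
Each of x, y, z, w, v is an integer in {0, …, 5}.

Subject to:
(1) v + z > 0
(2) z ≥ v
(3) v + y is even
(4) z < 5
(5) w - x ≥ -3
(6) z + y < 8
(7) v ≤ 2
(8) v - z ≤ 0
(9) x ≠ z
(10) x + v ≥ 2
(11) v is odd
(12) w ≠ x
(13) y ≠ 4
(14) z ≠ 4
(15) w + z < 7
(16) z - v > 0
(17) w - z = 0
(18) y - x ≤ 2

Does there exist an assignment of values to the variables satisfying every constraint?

Satisfiable

Try x = 3, y = 3, z = 2, w = 2, v = 1.
Check constraint 1: v + z = 3; constraint 5: w - x = -1; constraint 6: z + y = 5. The remaining constraints are straightforward to verify.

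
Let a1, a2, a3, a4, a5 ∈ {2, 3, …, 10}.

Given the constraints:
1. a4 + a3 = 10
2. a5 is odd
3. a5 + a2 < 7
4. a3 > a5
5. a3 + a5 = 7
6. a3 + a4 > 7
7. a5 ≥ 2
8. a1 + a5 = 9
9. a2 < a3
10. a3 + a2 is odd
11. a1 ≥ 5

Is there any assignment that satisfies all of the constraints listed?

Satisfiable

Take a1 = 6, a2 = 3, a3 = 4, a4 = 6, a5 = 3. Then constraint 1: a4 + a3 = 10; constraint 3: a5 + a2 = 6, and every other listed constraint is also met.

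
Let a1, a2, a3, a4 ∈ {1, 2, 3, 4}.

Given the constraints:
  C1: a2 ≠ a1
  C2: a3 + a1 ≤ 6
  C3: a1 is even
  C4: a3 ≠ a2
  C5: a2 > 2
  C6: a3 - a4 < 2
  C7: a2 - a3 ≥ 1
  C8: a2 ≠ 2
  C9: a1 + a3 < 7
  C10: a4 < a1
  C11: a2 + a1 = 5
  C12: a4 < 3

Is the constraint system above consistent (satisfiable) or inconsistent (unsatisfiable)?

Take a1 = 2, a2 = 3, a3 = 2, a4 = 1. Then constraint 2: a3 + a1 = 4; constraint 6: a3 - a4 = 1, and every other listed constraint is also met.

Satisfiable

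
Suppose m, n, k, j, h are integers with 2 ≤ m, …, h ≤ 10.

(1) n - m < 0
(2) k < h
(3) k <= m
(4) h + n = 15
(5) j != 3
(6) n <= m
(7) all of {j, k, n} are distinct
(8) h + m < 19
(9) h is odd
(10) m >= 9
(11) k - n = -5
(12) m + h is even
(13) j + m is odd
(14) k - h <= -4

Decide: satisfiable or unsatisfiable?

Satisfiable

One satisfying assignment is m = 9, n = 8, k = 3, j = 6, h = 7.
For the less obvious constraints — constraint 1: n - m = -1; constraint 4: h + n = 15 — and the others hold by inspection.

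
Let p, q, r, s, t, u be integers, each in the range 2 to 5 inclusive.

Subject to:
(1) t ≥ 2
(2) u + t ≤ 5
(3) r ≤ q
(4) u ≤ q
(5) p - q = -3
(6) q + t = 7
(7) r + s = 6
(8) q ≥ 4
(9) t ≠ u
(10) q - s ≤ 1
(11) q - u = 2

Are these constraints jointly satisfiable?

Satisfiable

Setting (p, q, r, s, t, u) = (2, 5, 2, 4, 2, 3) satisfies everything: constraint 2: u + t = 5; constraint 5: p - q = -3; constraint 6: q + t = 7, and the others follow.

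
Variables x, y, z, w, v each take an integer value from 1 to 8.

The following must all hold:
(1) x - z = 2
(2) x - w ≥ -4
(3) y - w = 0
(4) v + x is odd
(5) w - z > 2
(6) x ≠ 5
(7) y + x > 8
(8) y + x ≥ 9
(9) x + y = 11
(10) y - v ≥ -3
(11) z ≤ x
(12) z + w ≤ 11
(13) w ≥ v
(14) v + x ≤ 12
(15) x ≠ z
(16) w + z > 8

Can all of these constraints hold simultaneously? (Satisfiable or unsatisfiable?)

Satisfiable

The assignment x = 4, y = 7, z = 2, w = 7, v = 7 works:
  constraint 1 holds since x - z = 2.
  constraint 2 holds since x - w = -3.
The rest check out directly.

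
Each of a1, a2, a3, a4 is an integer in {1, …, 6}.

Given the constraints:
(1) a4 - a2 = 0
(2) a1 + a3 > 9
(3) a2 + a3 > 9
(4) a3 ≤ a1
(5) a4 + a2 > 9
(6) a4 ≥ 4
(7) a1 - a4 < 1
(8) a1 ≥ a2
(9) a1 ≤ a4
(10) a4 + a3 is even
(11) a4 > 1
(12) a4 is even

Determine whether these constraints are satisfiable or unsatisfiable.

Take a1 = 6, a2 = 6, a3 = 4, a4 = 6. Then constraint 1: a4 - a2 = 0; constraint 2: a1 + a3 = 10, and every other listed constraint is also met.

Satisfiable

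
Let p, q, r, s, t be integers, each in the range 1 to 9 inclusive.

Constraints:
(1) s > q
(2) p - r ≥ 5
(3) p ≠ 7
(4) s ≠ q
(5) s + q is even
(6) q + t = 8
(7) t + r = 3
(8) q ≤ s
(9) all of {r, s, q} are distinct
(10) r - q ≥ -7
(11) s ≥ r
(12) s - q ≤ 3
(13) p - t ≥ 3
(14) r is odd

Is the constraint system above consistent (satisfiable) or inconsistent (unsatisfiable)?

The assignment p = 6, q = 6, r = 1, s = 8, t = 2 works:
  constraint 2 holds since p - r = 5.
  constraint 6 holds since q + t = 8.
The rest check out directly.

Satisfiable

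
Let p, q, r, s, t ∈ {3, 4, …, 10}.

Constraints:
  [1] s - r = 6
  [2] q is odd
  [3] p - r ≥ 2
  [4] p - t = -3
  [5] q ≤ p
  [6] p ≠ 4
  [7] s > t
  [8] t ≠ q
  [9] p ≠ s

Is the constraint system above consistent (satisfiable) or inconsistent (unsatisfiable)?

The assignment p = 5, q = 3, r = 3, s = 9, t = 8 works:
  constraint 1 holds since s - r = 6.
  constraint 3 holds since p - r = 2.
The rest check out directly.

Satisfiable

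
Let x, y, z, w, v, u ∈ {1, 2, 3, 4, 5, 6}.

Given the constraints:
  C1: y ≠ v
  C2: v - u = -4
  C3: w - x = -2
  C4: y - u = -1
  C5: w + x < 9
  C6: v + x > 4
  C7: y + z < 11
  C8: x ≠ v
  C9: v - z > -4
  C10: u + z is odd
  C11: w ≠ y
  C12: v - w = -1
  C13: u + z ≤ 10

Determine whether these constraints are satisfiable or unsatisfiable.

One satisfying assignment is x = 5, y = 5, z = 3, w = 3, v = 2, u = 6.
For the less obvious constraints — constraint 2: v - u = -4; constraint 3: w - x = -2 — and the others hold by inspection.

Satisfiable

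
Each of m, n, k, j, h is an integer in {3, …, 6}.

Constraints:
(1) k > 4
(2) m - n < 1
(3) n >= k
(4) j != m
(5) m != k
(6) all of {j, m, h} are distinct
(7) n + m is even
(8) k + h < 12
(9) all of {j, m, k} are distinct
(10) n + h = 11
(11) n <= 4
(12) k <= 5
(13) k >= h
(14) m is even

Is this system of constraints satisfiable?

From constraint 11: n ≤ 4. From constraints 12 and 13: h ≤ k ≤ 5. Hence n + h ≤ 9. But constraint 10 requires n + h = 11, and 11 > 9. Contradiction.

Unsatisfiable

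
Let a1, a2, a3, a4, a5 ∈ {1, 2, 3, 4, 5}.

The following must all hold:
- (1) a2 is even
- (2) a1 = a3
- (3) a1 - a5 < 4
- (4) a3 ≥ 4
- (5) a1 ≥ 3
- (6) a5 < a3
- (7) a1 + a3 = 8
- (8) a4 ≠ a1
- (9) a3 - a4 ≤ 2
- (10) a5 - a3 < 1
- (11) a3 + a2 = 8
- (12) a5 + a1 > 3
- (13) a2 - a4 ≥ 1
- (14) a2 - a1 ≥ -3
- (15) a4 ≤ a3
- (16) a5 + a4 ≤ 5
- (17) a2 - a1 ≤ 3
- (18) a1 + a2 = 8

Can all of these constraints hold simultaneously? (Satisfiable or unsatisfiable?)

Satisfiable

Setting (a1, a2, a3, a4, a5) = (4, 4, 4, 2, 2) satisfies everything: constraint 3: a1 - a5 = 2; constraint 7: a1 + a3 = 8; constraint 9: a3 - a4 = 2, and the others follow.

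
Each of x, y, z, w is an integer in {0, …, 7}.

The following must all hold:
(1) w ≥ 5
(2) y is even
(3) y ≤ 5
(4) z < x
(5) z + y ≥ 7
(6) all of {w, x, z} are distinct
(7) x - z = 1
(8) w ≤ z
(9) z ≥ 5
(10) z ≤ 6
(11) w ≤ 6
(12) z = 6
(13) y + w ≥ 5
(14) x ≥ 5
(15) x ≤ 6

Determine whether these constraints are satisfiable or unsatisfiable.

Constraints 1, 9, 10, 11, 14, and 15 confine each of w, x, z to the 2 values {5, 6}.
Constraint 6 requires all 3 of them to be distinct, but only 2 values are available — impossible by the pigeonhole principle.

Unsatisfiable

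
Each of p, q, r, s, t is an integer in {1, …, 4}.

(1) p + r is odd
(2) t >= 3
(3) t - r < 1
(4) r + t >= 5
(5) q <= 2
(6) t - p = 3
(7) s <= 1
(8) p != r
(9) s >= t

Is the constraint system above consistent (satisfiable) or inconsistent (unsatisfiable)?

From constraint 2: t ≥ 3. From constraints 7 and 9: t ≤ s and s ≤ 1, so t ≤ 1. But 1 < 3, so no value of t works.

Unsatisfiable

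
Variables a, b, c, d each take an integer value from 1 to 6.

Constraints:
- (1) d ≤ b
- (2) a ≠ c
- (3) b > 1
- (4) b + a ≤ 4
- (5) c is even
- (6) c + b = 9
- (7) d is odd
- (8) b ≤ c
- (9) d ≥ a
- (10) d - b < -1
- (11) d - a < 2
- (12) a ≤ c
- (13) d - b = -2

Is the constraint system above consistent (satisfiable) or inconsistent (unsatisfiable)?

Satisfiable

Setting (a, b, c, d) = (1, 3, 6, 1) satisfies everything: constraint 4: b + a = 4; constraint 6: c + b = 9, and the others follow.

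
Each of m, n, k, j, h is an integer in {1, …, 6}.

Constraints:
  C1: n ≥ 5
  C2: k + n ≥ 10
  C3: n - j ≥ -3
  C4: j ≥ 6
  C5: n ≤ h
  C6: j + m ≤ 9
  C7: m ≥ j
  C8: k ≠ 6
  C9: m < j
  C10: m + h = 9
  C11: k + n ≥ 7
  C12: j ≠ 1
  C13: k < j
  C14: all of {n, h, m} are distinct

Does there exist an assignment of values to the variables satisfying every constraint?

From constraints 4 and 7: m ≥ j ≥ 6. From constraints 1 and 5: h ≥ n ≥ 5. Hence m + h ≥ 11. But constraint 10 requires m + h = 9, and 9 < 11. Contradiction.

Unsatisfiable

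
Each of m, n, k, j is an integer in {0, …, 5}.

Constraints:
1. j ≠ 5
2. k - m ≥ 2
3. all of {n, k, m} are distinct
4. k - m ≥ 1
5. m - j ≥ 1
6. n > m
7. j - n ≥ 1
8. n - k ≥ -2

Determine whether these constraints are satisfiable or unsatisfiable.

Constraints 2, 5, 7, and 8 give n − k ≥ -2, k − m ≥ 2, m − j ≥ 1, j − n ≥ 1.
Adding all 4 inequalities: the left sides telescope to 0, and the right sides sum to (-2) + 2 + 1 + 1 = 2. So 0 ≥ 2, which is false.

Unsatisfiable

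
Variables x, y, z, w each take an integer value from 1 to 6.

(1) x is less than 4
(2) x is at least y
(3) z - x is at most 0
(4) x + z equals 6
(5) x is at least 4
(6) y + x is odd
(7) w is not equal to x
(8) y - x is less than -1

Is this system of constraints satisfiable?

Unsatisfiable

From constraint 5: x ≥ 4. From constraint 1: x ≤ 3. But 3 < 4, so no value of x works.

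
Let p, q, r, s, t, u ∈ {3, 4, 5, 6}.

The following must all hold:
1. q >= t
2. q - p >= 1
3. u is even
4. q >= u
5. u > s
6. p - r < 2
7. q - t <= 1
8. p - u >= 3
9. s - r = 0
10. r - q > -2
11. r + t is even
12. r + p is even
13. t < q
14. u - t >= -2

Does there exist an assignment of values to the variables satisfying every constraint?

Constraints 2, 7, 8, and 14 give u − t ≥ -2, t − q ≥ -1, q − p ≥ 1, p − u ≥ 3.
Adding all 4 inequalities: the left sides telescope to 0, and the right sides sum to (-2) + (-1) + 1 + 3 = 1. So 0 ≥ 1, which is false.

Unsatisfiable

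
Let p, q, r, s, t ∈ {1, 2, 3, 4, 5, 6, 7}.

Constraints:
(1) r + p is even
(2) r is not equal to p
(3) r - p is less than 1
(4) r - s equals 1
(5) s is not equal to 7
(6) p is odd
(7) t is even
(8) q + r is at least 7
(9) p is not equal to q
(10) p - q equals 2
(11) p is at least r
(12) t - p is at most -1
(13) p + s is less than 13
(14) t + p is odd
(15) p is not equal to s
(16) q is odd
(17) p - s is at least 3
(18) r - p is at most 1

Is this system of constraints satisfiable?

Take p = 7, q = 5, r = 5, s = 4, t = 6. Then constraint 3: r - p = -2; constraint 4: r - s = 1; constraint 8: q + r = 10, and every other listed constraint is also met.

Satisfiable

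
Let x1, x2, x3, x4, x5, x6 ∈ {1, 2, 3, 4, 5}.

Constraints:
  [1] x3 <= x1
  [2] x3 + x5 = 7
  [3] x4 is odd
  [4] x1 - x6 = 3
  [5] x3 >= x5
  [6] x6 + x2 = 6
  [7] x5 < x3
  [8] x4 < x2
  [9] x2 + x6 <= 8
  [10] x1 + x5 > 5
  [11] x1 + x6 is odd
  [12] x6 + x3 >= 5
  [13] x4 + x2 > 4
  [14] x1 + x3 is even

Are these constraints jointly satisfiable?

Take x1 = 5, x2 = 4, x3 = 5, x4 = 1, x5 = 2, x6 = 2. Then constraint 2: x3 + x5 = 7; constraint 4: x1 - x6 = 3, and every other listed constraint is also met.

Satisfiable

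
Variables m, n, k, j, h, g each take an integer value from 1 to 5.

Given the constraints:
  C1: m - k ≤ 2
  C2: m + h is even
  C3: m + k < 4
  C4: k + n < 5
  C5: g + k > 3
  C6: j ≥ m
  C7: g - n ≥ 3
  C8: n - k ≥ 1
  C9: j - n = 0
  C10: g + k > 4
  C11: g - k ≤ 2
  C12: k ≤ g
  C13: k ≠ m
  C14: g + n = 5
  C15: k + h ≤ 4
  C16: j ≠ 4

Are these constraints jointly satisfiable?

Constraints 7, 8, and 11 give g − n ≥ 3, n − k ≥ 1, k − g ≥ -2.
Adding all 3 inequalities: the left sides telescope to 0, and the right sides sum to 3 + 1 + (-2) = 2. So 0 ≥ 2, which is false.

Unsatisfiable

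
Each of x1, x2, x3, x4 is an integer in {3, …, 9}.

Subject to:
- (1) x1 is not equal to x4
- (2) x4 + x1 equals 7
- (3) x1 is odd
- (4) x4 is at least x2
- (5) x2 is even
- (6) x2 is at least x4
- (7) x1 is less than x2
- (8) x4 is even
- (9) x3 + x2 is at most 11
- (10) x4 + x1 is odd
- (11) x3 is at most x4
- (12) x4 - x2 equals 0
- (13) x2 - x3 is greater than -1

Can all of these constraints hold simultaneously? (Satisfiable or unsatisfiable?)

Satisfiable

Take x1 = 3, x2 = 4, x3 = 4, x4 = 4. Then constraint 2: x4 + x1 = 7; constraint 9: x3 + x2 = 8, and every other listed constraint is also met.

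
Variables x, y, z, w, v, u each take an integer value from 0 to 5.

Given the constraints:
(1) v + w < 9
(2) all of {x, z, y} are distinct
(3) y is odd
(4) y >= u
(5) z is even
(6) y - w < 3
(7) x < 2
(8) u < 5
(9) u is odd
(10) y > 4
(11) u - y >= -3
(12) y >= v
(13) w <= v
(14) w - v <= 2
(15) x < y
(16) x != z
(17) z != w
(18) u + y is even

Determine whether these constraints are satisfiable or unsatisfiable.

Satisfiable

Try x = 0, y = 5, z = 2, w = 3, v = 4, u = 3.
Check constraint 1: v + w = 7; constraint 6: y - w = 2. The remaining constraints are straightforward to verify.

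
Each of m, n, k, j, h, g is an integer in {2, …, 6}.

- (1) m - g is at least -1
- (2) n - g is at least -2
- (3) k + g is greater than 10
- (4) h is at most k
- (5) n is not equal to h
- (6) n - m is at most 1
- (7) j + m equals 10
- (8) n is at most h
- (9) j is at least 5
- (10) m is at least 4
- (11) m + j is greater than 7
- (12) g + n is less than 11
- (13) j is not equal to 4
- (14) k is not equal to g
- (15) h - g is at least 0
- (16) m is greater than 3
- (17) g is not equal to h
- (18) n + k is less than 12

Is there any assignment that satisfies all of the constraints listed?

One satisfying assignment is m = 5, n = 3, k = 6, j = 5, h = 6, g = 5.
For the less obvious constraints — constraint 1: m - g = 0; constraint 2: n - g = -2; constraint 3: k + g = 11 — and the others hold by inspection.

Satisfiable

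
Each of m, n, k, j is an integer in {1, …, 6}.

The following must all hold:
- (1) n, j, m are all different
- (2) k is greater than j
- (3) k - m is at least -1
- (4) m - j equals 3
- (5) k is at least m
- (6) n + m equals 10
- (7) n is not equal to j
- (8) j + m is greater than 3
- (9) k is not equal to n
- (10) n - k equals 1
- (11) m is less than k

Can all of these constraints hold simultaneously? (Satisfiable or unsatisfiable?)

The assignment m = 4, n = 6, k = 5, j = 1 works:
  constraint 3 holds since k - m = 1.
  constraint 4 holds since m - j = 3.
  constraint 6 holds since n + m = 10.
The rest check out directly.

Satisfiable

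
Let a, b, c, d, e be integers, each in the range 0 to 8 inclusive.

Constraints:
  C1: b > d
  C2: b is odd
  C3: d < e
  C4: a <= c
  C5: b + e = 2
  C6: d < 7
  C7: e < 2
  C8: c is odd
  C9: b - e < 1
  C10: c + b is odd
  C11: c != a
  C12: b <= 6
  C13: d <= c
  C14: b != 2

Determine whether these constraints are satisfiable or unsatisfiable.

Unsatisfiable

Constraint 8 makes c odd and constraint 2 makes b odd, so c + b must be even. Constraint 10 says c + b is odd — contradiction.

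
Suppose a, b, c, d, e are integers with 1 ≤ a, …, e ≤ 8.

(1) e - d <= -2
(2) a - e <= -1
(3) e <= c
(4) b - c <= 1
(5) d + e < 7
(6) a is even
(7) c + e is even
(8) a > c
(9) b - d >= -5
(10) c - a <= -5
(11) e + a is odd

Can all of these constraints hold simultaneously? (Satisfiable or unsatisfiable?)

Unsatisfiable

Constraints 1, 2, 4, 9, and 10 give c − b ≥ -1, b − d ≥ -5, d − e ≥ 2, e − a ≥ 1, a − c ≥ 5.
Adding all 5 inequalities: the left sides telescope to 0, and the right sides sum to (-1) + (-5) + 2 + 1 + 5 = 2. So 0 ≥ 2, which is false.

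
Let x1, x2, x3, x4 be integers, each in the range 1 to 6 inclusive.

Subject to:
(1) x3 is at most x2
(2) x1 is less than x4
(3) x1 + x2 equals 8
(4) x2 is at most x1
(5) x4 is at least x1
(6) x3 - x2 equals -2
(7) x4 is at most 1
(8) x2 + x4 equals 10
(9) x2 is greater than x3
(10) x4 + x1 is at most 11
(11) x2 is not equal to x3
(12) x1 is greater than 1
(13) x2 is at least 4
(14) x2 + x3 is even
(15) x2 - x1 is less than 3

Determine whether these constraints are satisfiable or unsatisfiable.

From constraints 4 and 13: x1 ≥ x2 and x2 ≥ 4, so x1 ≥ 4. From constraints 5 and 7: x1 ≤ x4 and x4 ≤ 1, so x1 ≤ 1. But 1 < 4, so no value of x1 works.

Unsatisfiable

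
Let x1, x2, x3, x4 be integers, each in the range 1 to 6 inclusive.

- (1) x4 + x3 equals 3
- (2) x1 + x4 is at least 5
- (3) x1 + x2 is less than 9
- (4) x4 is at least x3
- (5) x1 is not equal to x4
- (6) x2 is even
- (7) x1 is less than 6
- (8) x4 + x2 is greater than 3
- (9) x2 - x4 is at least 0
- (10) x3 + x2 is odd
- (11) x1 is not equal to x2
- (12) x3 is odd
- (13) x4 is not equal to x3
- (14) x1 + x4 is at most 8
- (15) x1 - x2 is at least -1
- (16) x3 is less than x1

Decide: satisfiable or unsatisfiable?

Satisfiable

The assignment x1 = 4, x2 = 2, x3 = 1, x4 = 2 works:
  constraint 1 holds since x4 + x3 = 3.
  constraint 2 holds since x1 + x4 = 6.
  constraint 3 holds since x1 + x2 = 6.
The rest check out directly.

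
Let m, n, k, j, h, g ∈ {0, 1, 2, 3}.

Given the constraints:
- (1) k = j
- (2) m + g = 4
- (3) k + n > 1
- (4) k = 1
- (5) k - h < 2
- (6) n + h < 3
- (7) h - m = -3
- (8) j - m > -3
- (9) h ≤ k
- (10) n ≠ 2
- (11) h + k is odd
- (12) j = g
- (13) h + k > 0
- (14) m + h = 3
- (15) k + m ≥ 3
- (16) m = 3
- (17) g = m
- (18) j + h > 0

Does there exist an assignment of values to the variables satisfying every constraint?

Unsatisfiable

Constraint 4 fixes k = 1 and constraint 16 fixes m = 3. Constraints 1, 12, and 17 give k = j = g = m, so k = m. But 1 ≠ 3 — contradiction.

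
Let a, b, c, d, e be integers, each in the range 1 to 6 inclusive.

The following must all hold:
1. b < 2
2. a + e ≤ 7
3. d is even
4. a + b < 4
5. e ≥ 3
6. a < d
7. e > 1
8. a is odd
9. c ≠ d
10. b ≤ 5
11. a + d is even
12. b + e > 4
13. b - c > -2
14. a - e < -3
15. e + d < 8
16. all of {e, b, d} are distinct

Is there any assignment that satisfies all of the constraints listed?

Constraint 8 makes a odd and constraint 3 makes d even, so a + d must be odd. Constraint 11 says a + d is even — contradiction.

Unsatisfiable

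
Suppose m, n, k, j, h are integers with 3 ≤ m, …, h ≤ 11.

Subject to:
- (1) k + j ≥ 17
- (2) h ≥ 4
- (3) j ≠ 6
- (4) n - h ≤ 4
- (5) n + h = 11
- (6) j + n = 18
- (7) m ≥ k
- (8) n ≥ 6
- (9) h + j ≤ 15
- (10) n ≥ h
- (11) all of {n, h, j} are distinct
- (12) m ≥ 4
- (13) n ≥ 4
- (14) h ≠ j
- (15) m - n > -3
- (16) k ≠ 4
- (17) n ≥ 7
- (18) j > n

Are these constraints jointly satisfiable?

The assignment m = 7, n = 7, k = 7, j = 11, h = 4 works:
  constraint 1 holds since k + j = 18.
  constraint 4 holds since n - h = 3.
  constraint 5 holds since n + h = 11.
The rest check out directly.

Satisfiable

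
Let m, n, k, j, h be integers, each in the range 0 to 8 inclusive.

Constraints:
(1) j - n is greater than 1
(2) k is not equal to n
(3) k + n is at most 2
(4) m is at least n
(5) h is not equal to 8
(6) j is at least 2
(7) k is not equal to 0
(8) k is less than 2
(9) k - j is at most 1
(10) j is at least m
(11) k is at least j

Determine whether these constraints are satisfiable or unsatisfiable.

From constraints 6 and 11: k ≥ j and j ≥ 2, so k ≥ 2. From constraint 8: k ≤ 1. But 1 < 2, so no value of k works.

Unsatisfiable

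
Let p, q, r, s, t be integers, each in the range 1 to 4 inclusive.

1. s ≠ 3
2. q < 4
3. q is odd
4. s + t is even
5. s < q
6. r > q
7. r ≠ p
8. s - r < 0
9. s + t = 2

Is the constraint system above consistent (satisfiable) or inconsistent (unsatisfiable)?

Satisfiable

One satisfying assignment is p = 1, q = 3, r = 4, s = 1, t = 1.
For the less obvious constraints — constraint 3: q = 3 is odd; constraint 8: s - r = -3; constraint 9: s + t = 2 — and the others hold by inspection.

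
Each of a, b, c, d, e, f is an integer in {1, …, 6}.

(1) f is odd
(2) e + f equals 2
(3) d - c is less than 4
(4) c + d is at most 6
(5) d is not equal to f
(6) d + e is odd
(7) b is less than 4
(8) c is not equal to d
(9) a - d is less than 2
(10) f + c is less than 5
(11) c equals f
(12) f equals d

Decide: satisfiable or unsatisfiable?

Unsatisfiable

From constraints 11 and 12, c = f = d, so c = d. But constraint 8 says c ≠ d. Contradiction.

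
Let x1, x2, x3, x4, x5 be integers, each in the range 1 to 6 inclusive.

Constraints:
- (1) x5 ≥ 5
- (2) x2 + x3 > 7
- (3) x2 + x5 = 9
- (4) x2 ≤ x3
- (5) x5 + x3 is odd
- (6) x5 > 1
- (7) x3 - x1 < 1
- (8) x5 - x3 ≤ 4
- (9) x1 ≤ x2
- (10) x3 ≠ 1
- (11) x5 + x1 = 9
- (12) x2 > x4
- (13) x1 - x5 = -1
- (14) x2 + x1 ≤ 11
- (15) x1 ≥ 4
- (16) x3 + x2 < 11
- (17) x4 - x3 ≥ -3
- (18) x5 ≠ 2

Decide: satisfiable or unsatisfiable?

Satisfiable

One satisfying assignment is x1 = 4, x2 = 4, x3 = 4, x4 = 1, x5 = 5.
For the less obvious constraints — constraint 2: x2 + x3 = 8; constraint 3: x2 + x5 = 9 — and the others hold by inspection.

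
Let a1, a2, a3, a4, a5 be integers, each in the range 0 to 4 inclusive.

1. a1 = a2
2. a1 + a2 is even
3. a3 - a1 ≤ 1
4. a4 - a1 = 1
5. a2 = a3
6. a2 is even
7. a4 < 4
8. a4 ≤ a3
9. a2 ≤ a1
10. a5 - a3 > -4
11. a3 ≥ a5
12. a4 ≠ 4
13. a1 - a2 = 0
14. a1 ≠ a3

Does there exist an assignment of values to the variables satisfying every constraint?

From constraints 1 and 5, a1 = a2 = a3, so a1 = a3. But constraint 14 says a1 ≠ a3. Contradiction.

Unsatisfiable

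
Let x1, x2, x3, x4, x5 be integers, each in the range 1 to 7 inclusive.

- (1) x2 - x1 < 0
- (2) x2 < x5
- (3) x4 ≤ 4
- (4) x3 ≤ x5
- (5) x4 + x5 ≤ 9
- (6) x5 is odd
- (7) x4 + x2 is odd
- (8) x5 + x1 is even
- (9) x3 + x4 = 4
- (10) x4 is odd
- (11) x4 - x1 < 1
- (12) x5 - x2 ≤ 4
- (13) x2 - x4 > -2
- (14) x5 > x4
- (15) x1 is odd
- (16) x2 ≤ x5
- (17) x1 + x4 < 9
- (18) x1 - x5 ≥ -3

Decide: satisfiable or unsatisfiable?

Satisfiable

Setting (x1, x2, x3, x4, x5) = (3, 2, 1, 3, 5) satisfies everything: constraint 1: x2 - x1 = -1; constraint 5: x4 + x5 = 8, and the others follow.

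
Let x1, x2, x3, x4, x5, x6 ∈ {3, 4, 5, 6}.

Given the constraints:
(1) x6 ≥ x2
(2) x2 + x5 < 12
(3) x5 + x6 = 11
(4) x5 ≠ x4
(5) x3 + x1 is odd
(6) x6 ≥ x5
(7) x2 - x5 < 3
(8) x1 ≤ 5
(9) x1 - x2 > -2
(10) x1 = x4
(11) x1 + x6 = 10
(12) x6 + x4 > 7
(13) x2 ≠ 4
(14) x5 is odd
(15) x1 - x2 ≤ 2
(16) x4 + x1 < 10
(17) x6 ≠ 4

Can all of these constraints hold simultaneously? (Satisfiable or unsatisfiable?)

Try x1 = 4, x2 = 5, x3 = 5, x4 = 4, x5 = 5, x6 = 6.
Check constraint 2: x2 + x5 = 10; constraint 3: x5 + x6 = 11. The remaining constraints are straightforward to verify.

Satisfiable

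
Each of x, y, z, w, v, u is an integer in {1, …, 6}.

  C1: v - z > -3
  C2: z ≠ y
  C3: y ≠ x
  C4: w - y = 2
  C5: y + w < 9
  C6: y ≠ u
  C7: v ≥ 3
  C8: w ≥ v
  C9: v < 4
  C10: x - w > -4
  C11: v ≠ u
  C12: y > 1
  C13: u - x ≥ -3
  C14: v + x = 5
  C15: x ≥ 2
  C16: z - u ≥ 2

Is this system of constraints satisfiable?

Take x = 2, y = 3, z = 5, w = 5, v = 3, u = 1. Then constraint 1: v - z = -2; constraint 4: w - y = 2; constraint 5: y + w = 8, and every other listed constraint is also met.

Satisfiable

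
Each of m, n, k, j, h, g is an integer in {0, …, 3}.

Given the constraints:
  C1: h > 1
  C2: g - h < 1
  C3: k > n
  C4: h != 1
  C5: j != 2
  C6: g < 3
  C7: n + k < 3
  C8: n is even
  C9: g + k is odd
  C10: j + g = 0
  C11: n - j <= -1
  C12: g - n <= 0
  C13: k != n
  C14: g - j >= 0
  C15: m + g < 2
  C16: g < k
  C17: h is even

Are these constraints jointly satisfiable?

Constraints 11, 12, and 14 give j − n ≥ 1, n − g ≥ 0, g − j ≥ 0.
Adding all 3 inequalities: the left sides telescope to 0, and the right sides sum to 1 + 0 + 0 = 1. So 0 ≥ 1, which is false.

Unsatisfiable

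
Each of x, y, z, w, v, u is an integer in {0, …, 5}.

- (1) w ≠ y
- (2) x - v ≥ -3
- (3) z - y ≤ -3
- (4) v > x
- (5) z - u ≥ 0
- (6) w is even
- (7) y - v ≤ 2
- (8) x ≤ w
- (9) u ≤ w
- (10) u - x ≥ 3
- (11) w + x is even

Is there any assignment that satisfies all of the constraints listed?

Constraints 2, 3, 5, 7, and 10 give z − u ≥ 0, u − x ≥ 3, x − v ≥ -3, v − y ≥ -2, y − z ≥ 3.
Adding all 5 inequalities: the left sides telescope to 0, and the right sides sum to 0 + 3 + (-3) + (-2) + 3 = 1. So 0 ≥ 1, which is false.

Unsatisfiable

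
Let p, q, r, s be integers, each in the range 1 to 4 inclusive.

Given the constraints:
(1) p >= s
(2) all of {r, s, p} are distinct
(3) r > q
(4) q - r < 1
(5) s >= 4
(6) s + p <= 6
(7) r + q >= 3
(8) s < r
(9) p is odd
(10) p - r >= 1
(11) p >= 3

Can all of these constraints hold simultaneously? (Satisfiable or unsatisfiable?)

Unsatisfiable

From constraint 5: s ≥ 4. From constraint 11: p ≥ 3. Hence s + p ≥ 7. But constraint 6 requires s + p ≤ 6, and 6 < 7. Contradiction.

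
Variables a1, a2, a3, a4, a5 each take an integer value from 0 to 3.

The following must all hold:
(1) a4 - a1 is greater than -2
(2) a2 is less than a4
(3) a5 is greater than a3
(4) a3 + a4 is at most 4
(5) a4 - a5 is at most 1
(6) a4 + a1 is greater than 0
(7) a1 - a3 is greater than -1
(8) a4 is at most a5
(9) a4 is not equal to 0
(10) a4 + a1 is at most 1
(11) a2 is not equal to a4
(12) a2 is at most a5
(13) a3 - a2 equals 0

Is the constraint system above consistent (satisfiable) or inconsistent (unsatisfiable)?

Try a1 = 0, a2 = 0, a3 = 0, a4 = 1, a5 = 2.
Check constraint 1: a4 - a1 = 1; constraint 4: a3 + a4 = 1. The remaining constraints are straightforward to verify.

Satisfiable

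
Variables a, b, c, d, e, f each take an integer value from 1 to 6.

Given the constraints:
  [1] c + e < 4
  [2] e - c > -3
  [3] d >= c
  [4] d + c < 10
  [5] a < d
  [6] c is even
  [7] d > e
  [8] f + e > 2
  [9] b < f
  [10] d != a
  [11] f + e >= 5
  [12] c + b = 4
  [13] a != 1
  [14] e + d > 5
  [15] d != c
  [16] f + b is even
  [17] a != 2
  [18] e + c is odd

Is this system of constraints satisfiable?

The assignment a = 4, b = 2, c = 2, d = 6, e = 1, f = 4 works:
  constraint 1 holds since c + e = 3.
  constraint 2 holds since e - c = -1.
The rest check out directly.

Satisfiable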